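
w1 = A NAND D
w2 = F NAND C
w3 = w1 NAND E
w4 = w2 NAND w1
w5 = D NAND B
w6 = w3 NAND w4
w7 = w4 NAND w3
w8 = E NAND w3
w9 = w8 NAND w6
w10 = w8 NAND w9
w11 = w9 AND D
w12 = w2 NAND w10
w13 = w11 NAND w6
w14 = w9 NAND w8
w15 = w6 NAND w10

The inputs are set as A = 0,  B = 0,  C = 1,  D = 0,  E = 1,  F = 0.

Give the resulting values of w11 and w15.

w11 = 0, w15 = 0

w1 = A NAND D = 0 NAND 0 = 1
w2 = F NAND C = 0 NAND 1 = 1
w3 = w1 NAND E = 1 NAND 1 = 0
w4 = w2 NAND w1 = 1 NAND 1 = 0
w6 = w3 NAND w4 = 0 NAND 0 = 1
w8 = E NAND w3 = 1 NAND 0 = 1
w9 = w8 NAND w6 = 1 NAND 1 = 0
w10 = w8 NAND w9 = 1 NAND 0 = 1
w11 = w9 AND D = 0 AND 0 = 0
w15 = w6 NAND w10 = 1 NAND 1 = 0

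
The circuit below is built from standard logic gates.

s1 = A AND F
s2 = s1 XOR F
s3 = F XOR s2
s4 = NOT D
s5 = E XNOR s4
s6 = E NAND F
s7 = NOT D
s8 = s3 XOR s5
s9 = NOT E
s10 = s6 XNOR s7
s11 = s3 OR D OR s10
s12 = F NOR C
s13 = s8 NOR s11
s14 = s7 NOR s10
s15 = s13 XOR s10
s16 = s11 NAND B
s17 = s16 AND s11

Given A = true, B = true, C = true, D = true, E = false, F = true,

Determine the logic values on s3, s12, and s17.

s3 = true  s12 = false  s17 = false

s1 = A AND F = true AND true = true
s2 = s1 XOR F = true XOR true = false
s3 = F XOR s2 = true XOR false = true
s6 = E NAND F = false NAND true = true
s7 = NOT D = NOT true = false
s10 = s6 XNOR s7 = true XNOR false = false
s11 = s3 OR D OR s10 = true OR true OR false = true
s12 = F NOR C = true NOR true = false
s16 = s11 NAND B = true NAND true = false
s17 = s16 AND s11 = false AND true = false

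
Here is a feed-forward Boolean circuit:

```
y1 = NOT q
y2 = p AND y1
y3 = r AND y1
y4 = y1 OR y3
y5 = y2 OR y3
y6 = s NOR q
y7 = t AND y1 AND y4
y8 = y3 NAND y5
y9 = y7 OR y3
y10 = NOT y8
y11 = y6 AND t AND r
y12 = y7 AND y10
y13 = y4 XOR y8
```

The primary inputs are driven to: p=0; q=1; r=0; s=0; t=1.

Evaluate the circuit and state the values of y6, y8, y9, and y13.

y6 = 0  y8 = 1  y9 = 0  y13 = 1

y1 = NOT q = NOT 1 = 0
y2 = p AND y1 = 0 AND 0 = 0
y3 = r AND y1 = 0 AND 0 = 0
y4 = y1 OR y3 = 0 OR 0 = 0
y5 = y2 OR y3 = 0 OR 0 = 0
y6 = s NOR q = 0 NOR 1 = 0
y7 = t AND y1 AND y4 = 1 AND 0 AND 0 = 0
y8 = y3 NAND y5 = 0 NAND 0 = 1
y9 = y7 OR y3 = 0 OR 0 = 0
y13 = y4 XOR y8 = 0 XOR 1 = 1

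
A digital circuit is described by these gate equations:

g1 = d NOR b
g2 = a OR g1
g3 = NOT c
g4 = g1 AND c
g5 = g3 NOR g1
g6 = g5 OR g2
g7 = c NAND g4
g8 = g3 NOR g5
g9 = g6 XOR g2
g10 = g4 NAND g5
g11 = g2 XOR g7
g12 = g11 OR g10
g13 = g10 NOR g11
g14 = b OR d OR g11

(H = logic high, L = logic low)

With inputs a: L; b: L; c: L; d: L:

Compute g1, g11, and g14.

g1 = d NOR b = L NOR L = H
g2 = a OR g1 = L OR H = H
g4 = g1 AND c = H AND L = L
g7 = c NAND g4 = L NAND L = H
g11 = g2 XOR g7 = H XOR H = L
g14 = b OR d OR g11 = L OR L OR L = L

g1 = H, g11 = L, g14 = L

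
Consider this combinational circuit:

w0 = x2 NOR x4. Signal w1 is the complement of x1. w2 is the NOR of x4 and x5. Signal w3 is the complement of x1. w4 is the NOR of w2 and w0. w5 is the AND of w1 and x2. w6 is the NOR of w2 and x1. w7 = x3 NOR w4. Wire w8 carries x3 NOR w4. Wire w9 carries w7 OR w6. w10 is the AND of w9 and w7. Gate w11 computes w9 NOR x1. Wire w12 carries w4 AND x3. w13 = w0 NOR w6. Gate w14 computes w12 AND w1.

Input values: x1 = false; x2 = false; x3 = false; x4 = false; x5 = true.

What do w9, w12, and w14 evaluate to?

w0 = x2 NOR x4 = false NOR false = true
w1 = NOT x1 = NOT false = true
w2 = x4 NOR x5 = false NOR true = false
w4 = w2 NOR w0 = false NOR true = false
w6 = w2 NOR x1 = false NOR false = true
w7 = x3 NOR w4 = false NOR false = true
w9 = w7 OR w6 = true OR true = true
w12 = w4 AND x3 = false AND false = false
w14 = w12 AND w1 = false AND true = false

w9 = true, w12 = false, w14 = false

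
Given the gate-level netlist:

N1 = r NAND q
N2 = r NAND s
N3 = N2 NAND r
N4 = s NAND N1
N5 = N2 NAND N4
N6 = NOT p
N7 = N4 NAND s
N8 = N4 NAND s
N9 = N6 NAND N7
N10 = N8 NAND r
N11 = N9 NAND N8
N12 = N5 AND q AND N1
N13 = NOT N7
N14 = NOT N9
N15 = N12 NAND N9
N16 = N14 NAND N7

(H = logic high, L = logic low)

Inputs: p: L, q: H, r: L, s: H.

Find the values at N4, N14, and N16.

N4 = L, N14 = H, N16 = L

N1 = r NAND q = L NAND H = H
N4 = s NAND N1 = H NAND H = L
N6 = NOT p = NOT L = H
N7 = N4 NAND s = L NAND H = H
N9 = N6 NAND N7 = H NAND H = L
N14 = NOT N9 = NOT L = H
N16 = N14 NAND N7 = H NAND H = L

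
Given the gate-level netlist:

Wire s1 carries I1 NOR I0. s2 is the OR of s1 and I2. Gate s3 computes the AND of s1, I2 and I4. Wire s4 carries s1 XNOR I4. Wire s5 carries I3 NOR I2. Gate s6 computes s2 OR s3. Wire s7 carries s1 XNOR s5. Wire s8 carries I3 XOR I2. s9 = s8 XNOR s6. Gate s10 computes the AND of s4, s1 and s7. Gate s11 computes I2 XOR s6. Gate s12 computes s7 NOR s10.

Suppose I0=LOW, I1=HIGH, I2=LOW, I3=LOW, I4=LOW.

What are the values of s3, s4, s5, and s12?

s1 = I1 NOR I0 = HIGH NOR LOW = LOW
s3 = s1 AND I2 AND I4 = LOW AND LOW AND LOW = LOW
s4 = s1 XNOR I4 = LOW XNOR LOW = HIGH
s5 = I3 NOR I2 = LOW NOR LOW = HIGH
s7 = s1 XNOR s5 = LOW XNOR HIGH = LOW
s10 = s4 AND s1 AND s7 = HIGH AND LOW AND LOW = LOW
s12 = s7 NOR s10 = LOW NOR LOW = HIGH

s3 = LOW; s4 = HIGH; s5 = HIGH; s12 = HIGH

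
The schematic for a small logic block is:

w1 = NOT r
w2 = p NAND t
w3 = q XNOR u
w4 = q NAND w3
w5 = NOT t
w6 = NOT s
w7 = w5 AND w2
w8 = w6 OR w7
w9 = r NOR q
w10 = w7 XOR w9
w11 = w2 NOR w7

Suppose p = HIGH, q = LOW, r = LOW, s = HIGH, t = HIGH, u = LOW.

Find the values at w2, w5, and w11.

w2 = p NAND t = HIGH NAND HIGH = LOW
w5 = NOT t = NOT HIGH = LOW
w7 = w5 AND w2 = LOW AND LOW = LOW
w11 = w2 NOR w7 = LOW NOR LOW = HIGH

w2 = LOW; w5 = LOW; w11 = HIGH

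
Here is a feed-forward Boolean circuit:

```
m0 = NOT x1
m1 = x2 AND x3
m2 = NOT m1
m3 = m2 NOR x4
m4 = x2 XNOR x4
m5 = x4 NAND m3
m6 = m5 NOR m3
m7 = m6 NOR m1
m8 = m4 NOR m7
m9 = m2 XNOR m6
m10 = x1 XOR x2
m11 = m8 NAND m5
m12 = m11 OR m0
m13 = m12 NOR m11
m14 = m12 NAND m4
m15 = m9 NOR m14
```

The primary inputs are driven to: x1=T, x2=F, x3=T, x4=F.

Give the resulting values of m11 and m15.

m0 = NOT x1 = NOT T = F
m1 = x2 AND x3 = F AND T = F
m2 = NOT m1 = NOT F = T
m3 = m2 NOR x4 = T NOR F = F
m4 = x2 XNOR x4 = F XNOR F = T
m5 = x4 NAND m3 = F NAND F = T
m6 = m5 NOR m3 = T NOR F = F
m7 = m6 NOR m1 = F NOR F = T
m8 = m4 NOR m7 = T NOR T = F
m9 = m2 XNOR m6 = T XNOR F = F
m11 = m8 NAND m5 = F NAND T = T
m12 = m11 OR m0 = T OR F = T
m14 = m12 NAND m4 = T NAND T = F
m15 = m9 NOR m14 = F NOR F = T

m11 = T  m15 = T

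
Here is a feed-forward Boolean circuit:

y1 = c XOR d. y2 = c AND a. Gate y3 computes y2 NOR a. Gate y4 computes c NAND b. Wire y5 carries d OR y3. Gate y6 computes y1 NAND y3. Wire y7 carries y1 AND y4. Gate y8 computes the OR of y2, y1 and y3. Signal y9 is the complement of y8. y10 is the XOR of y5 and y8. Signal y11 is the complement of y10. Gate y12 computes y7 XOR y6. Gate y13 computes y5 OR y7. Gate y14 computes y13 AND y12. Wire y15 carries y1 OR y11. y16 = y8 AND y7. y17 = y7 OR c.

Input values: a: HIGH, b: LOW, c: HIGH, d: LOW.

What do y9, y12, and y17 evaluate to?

y9 = LOW; y12 = LOW; y17 = HIGH

y1 = c XOR d = HIGH XOR LOW = HIGH
y2 = c AND a = HIGH AND HIGH = HIGH
y3 = y2 NOR a = HIGH NOR HIGH = LOW
y4 = c NAND b = HIGH NAND LOW = HIGH
y6 = y1 NAND y3 = HIGH NAND LOW = HIGH
y7 = y1 AND y4 = HIGH AND HIGH = HIGH
y8 = y2 OR y1 OR y3 = HIGH OR HIGH OR LOW = HIGH
y9 = NOT y8 = NOT HIGH = LOW
y12 = y7 XOR y6 = HIGH XOR HIGH = LOW
y17 = y7 OR c = HIGH OR HIGH = HIGH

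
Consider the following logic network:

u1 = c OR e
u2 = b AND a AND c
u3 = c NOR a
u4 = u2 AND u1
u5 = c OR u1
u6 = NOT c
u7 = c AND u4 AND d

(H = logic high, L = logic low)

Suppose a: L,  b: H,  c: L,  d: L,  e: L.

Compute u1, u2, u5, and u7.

u1 = L, u2 = L, u5 = L, u7 = L

u1 = c OR e = L OR L = L
u2 = b AND a AND c = H AND L AND L = L
u4 = u2 AND u1 = L AND L = L
u5 = c OR u1 = L OR L = L
u7 = c AND u4 AND d = L AND L AND L = L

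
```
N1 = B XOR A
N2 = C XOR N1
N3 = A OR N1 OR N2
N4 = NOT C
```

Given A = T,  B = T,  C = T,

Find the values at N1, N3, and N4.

N1 = B XOR A = T XOR T = F
N2 = C XOR N1 = T XOR F = T
N3 = A OR N1 OR N2 = T OR F OR T = T
N4 = NOT C = NOT T = F

N1 = F, N3 = T, N4 = F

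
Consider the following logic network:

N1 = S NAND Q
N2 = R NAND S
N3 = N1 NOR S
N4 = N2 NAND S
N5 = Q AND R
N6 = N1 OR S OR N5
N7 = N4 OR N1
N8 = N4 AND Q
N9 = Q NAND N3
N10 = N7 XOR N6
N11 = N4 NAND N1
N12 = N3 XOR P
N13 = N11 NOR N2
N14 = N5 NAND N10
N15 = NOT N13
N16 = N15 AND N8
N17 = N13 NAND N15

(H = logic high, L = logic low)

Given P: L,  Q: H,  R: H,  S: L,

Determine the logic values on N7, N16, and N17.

N1 = S NAND Q = L NAND H = H
N2 = R NAND S = H NAND L = H
N4 = N2 NAND S = H NAND L = H
N7 = N4 OR N1 = H OR H = H
N8 = N4 AND Q = H AND H = H
N11 = N4 NAND N1 = H NAND H = L
N13 = N11 NOR N2 = L NOR H = L
N15 = NOT N13 = NOT L = H
N16 = N15 AND N8 = H AND H = H
N17 = N13 NAND N15 = L NAND H = H

N7 = H; N16 = H; N17 = H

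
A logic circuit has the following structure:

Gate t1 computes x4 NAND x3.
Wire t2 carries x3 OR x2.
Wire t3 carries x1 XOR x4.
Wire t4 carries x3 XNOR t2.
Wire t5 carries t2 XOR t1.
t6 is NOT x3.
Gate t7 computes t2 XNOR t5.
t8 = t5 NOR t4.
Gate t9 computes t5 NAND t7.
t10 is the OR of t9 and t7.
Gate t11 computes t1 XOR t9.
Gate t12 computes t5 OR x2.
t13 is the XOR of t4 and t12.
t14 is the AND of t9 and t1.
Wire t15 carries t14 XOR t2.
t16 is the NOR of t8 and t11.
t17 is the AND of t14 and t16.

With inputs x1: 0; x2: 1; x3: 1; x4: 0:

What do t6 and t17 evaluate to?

t6 = 0, t17 = 1

t1 = x4 NAND x3 = 0 NAND 1 = 1
t2 = x3 OR x2 = 1 OR 1 = 1
t4 = x3 XNOR t2 = 1 XNOR 1 = 1
t5 = t2 XOR t1 = 1 XOR 1 = 0
t6 = NOT x3 = NOT 1 = 0
t7 = t2 XNOR t5 = 1 XNOR 0 = 0
t8 = t5 NOR t4 = 0 NOR 1 = 0
t9 = t5 NAND t7 = 0 NAND 0 = 1
t11 = t1 XOR t9 = 1 XOR 1 = 0
t14 = t9 AND t1 = 1 AND 1 = 1
t16 = t8 NOR t11 = 0 NOR 0 = 1
t17 = t14 AND t16 = 1 AND 1 = 1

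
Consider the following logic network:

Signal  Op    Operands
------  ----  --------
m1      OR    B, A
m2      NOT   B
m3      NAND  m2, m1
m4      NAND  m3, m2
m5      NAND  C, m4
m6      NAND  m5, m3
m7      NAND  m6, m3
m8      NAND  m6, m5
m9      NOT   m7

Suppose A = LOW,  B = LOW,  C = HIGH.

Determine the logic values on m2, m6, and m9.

m2 = HIGH, m6 = LOW, m9 = LOW

m1 = B OR A = LOW OR LOW = LOW
m2 = NOT B = NOT LOW = HIGH
m3 = m2 NAND m1 = HIGH NAND LOW = HIGH
m4 = m3 NAND m2 = HIGH NAND HIGH = LOW
m5 = C NAND m4 = HIGH NAND LOW = HIGH
m6 = m5 NAND m3 = HIGH NAND HIGH = LOW
m7 = m6 NAND m3 = LOW NAND HIGH = HIGH
m9 = NOT m7 = NOT HIGH = LOW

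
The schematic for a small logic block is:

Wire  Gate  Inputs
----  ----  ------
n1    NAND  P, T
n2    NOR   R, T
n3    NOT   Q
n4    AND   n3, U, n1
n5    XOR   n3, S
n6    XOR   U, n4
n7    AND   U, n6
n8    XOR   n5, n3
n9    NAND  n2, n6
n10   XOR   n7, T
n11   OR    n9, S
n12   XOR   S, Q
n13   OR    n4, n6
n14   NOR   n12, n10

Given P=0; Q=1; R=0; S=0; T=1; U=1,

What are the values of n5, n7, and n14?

n1 = P NAND T = 0 NAND 1 = 1
n3 = NOT Q = NOT 1 = 0
n4 = n3 AND U AND n1 = 0 AND 1 AND 1 = 0
n5 = n3 XOR S = 0 XOR 0 = 0
n6 = U XOR n4 = 1 XOR 0 = 1
n7 = U AND n6 = 1 AND 1 = 1
n10 = n7 XOR T = 1 XOR 1 = 0
n12 = S XOR Q = 0 XOR 1 = 1
n14 = n12 NOR n10 = 1 NOR 0 = 0

n5 = 0  n7 = 1  n14 = 0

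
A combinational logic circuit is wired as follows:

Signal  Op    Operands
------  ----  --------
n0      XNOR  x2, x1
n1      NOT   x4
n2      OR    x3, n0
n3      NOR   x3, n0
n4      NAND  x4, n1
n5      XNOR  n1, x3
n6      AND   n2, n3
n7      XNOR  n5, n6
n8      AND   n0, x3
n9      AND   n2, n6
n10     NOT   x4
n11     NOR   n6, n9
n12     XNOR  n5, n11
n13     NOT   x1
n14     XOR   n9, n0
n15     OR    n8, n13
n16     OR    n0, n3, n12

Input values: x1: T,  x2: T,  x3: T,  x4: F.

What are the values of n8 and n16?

n8 = T  n16 = T

n0 = x2 XNOR x1 = T XNOR T = T
n1 = NOT x4 = NOT F = T
n2 = x3 OR n0 = T OR T = T
n3 = x3 NOR n0 = T NOR T = F
n5 = n1 XNOR x3 = T XNOR T = T
n6 = n2 AND n3 = T AND F = F
n8 = n0 AND x3 = T AND T = T
n9 = n2 AND n6 = T AND F = F
n11 = n6 NOR n9 = F NOR F = T
n12 = n5 XNOR n11 = T XNOR T = T
n16 = n0 OR n3 OR n12 = T OR F OR T = T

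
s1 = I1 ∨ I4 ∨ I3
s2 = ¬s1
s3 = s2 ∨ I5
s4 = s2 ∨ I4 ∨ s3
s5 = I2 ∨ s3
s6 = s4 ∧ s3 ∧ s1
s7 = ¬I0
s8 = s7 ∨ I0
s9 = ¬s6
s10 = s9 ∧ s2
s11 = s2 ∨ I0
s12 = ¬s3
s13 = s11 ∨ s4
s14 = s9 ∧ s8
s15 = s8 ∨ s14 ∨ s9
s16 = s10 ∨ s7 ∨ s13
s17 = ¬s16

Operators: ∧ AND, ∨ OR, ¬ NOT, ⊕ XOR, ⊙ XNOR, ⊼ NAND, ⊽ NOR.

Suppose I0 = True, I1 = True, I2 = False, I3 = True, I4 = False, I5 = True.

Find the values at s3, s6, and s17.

s3 = True; s6 = True; s17 = False

s1 = I1 OR I4 OR I3 = True OR False OR True = True
s2 = NOT s1 = NOT True = False
s3 = s2 OR I5 = False OR True = True
s4 = s2 OR I4 OR s3 = False OR False OR True = True
s6 = s4 AND s3 AND s1 = True AND True AND True = True
s7 = NOT I0 = NOT True = False
s9 = NOT s6 = NOT True = False
s10 = s9 AND s2 = False AND False = False
s11 = s2 OR I0 = False OR True = True
s13 = s11 OR s4 = True OR True = True
s16 = s10 OR s7 OR s13 = False OR False OR True = True
s17 = NOT s16 = NOT True = False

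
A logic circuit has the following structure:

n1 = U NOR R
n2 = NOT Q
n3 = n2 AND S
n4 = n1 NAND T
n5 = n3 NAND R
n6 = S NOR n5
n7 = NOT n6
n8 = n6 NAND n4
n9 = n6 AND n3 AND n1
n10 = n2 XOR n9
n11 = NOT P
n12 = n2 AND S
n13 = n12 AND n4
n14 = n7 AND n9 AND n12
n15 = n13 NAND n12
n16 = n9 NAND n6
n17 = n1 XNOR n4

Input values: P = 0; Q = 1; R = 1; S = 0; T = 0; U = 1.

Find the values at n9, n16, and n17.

n1 = U NOR R = 1 NOR 1 = 0
n2 = NOT Q = NOT 1 = 0
n3 = n2 AND S = 0 AND 0 = 0
n4 = n1 NAND T = 0 NAND 0 = 1
n5 = n3 NAND R = 0 NAND 1 = 1
n6 = S NOR n5 = 0 NOR 1 = 0
n9 = n6 AND n3 AND n1 = 0 AND 0 AND 0 = 0
n16 = n9 NAND n6 = 0 NAND 0 = 1
n17 = n1 XNOR n4 = 0 XNOR 1 = 0

n9 = 0  n16 = 1  n17 = 0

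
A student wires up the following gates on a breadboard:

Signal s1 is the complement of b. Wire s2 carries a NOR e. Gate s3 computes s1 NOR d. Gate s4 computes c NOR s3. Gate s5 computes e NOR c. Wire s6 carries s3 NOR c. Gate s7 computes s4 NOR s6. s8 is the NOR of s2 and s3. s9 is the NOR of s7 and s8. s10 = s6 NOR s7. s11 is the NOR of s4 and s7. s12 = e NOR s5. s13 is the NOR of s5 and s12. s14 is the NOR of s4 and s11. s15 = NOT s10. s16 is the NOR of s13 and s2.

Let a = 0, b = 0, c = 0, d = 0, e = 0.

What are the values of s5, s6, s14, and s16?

s1 = NOT b = NOT 0 = 1
s2 = a NOR e = 0 NOR 0 = 1
s3 = s1 NOR d = 1 NOR 0 = 0
s4 = c NOR s3 = 0 NOR 0 = 1
s5 = e NOR c = 0 NOR 0 = 1
s6 = s3 NOR c = 0 NOR 0 = 1
s7 = s4 NOR s6 = 1 NOR 1 = 0
s11 = s4 NOR s7 = 1 NOR 0 = 0
s12 = e NOR s5 = 0 NOR 1 = 0
s13 = s5 NOR s12 = 1 NOR 0 = 0
s14 = s4 NOR s11 = 1 NOR 0 = 0
s16 = s13 NOR s2 = 0 NOR 1 = 0

s5 = 1; s6 = 1; s14 = 0; s16 = 0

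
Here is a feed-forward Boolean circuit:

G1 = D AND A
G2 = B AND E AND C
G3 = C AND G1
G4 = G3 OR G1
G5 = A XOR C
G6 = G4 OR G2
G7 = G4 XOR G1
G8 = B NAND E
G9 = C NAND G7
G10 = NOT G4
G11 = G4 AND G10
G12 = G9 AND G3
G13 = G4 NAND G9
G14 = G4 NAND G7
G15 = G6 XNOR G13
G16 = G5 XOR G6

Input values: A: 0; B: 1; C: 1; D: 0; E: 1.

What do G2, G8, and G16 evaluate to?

G2 = 1, G8 = 0, G16 = 0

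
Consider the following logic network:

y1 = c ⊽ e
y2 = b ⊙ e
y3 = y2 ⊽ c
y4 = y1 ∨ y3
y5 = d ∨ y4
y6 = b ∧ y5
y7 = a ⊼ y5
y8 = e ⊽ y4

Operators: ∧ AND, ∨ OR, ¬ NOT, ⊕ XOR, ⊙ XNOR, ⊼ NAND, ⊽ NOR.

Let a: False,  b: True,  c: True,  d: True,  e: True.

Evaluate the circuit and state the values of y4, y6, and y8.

y4 = False, y6 = True, y8 = False

y1 = c NOR e = True NOR True = False
y2 = b XNOR e = True XNOR True = True
y3 = y2 NOR c = True NOR True = False
y4 = y1 OR y3 = False OR False = False
y5 = d OR y4 = True OR False = True
y6 = b AND y5 = True AND True = True
y8 = e NOR y4 = True NOR False = False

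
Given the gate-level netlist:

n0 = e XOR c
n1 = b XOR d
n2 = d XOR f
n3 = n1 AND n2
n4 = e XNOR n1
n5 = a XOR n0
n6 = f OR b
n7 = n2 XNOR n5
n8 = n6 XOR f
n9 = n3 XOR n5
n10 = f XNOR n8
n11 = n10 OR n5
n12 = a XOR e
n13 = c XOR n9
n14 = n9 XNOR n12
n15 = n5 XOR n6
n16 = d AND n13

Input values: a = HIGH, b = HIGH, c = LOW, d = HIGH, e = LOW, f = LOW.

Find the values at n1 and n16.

n0 = e XOR c = LOW XOR LOW = LOW
n1 = b XOR d = HIGH XOR HIGH = LOW
n2 = d XOR f = HIGH XOR LOW = HIGH
n3 = n1 AND n2 = LOW AND HIGH = LOW
n5 = a XOR n0 = HIGH XOR LOW = HIGH
n9 = n3 XOR n5 = LOW XOR HIGH = HIGH
n13 = c XOR n9 = LOW XOR HIGH = HIGH
n16 = d AND n13 = HIGH AND HIGH = HIGH

n1 = LOW, n16 = HIGH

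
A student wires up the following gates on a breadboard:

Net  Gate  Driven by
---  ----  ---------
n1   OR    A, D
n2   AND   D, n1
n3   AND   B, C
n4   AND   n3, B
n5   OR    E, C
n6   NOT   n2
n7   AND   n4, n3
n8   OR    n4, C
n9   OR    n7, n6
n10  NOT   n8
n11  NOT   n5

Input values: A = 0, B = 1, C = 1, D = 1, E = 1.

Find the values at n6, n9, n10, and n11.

n1 = A OR D = 0 OR 1 = 1
n2 = D AND n1 = 1 AND 1 = 1
n3 = B AND C = 1 AND 1 = 1
n4 = n3 AND B = 1 AND 1 = 1
n5 = E OR C = 1 OR 1 = 1
n6 = NOT n2 = NOT 1 = 0
n7 = n4 AND n3 = 1 AND 1 = 1
n8 = n4 OR C = 1 OR 1 = 1
n9 = n7 OR n6 = 1 OR 0 = 1
n10 = NOT n8 = NOT 1 = 0
n11 = NOT n5 = NOT 1 = 0

n6 = 0, n9 = 1, n10 = 0, n11 = 0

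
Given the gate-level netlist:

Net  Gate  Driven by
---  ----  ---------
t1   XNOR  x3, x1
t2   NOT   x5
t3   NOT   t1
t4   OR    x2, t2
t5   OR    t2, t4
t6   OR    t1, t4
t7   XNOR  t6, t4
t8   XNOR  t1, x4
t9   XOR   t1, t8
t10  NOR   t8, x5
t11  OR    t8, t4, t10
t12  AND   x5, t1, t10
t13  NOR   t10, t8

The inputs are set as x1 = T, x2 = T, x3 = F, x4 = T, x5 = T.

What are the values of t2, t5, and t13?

t1 = x3 XNOR x1 = F XNOR T = F
t2 = NOT x5 = NOT T = F
t4 = x2 OR t2 = T OR F = T
t5 = t2 OR t4 = F OR T = T
t8 = t1 XNOR x4 = F XNOR T = F
t10 = t8 NOR x5 = F NOR T = F
t13 = t10 NOR t8 = F NOR F = T

t2 = F  t5 = T  t13 = T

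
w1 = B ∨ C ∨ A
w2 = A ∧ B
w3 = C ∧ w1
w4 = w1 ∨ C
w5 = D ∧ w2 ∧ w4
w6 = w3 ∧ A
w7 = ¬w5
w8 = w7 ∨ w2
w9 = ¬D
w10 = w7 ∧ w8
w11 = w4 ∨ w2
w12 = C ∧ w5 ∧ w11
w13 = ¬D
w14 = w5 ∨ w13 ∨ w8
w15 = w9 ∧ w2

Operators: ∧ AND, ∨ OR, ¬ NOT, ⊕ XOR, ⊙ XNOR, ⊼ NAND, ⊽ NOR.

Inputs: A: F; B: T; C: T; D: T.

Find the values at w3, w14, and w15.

w1 = B OR C OR A = T OR T OR F = T
w2 = A AND B = F AND T = F
w3 = C AND w1 = T AND T = T
w4 = w1 OR C = T OR T = T
w5 = D AND w2 AND w4 = T AND F AND T = F
w7 = NOT w5 = NOT F = T
w8 = w7 OR w2 = T OR F = T
w9 = NOT D = NOT T = F
w13 = NOT D = NOT T = F
w14 = w5 OR w13 OR w8 = F OR F OR T = T
w15 = w9 AND w2 = F AND F = F

w3 = T; w14 = T; w15 = F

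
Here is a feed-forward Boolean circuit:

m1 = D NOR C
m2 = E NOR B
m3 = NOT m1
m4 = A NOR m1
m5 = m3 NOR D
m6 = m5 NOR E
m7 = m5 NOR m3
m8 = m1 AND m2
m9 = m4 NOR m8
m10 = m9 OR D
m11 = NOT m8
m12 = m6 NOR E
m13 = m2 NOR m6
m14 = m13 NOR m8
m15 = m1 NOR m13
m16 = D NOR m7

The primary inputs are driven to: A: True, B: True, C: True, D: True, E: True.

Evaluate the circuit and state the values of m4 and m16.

m4 = False  m16 = False

m1 = D NOR C = True NOR True = False
m3 = NOT m1 = NOT False = True
m4 = A NOR m1 = True NOR False = False
m5 = m3 NOR D = True NOR True = False
m7 = m5 NOR m3 = False NOR True = False
m16 = D NOR m7 = True NOR False = False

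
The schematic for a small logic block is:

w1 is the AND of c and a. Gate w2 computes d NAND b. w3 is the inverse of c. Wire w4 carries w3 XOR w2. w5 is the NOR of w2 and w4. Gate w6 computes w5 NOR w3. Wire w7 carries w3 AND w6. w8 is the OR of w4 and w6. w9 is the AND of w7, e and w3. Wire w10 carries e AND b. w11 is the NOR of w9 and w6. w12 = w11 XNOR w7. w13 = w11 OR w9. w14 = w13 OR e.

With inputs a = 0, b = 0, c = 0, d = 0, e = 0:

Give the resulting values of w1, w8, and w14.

w1 = c AND a = 0 AND 0 = 0
w2 = d NAND b = 0 NAND 0 = 1
w3 = NOT c = NOT 0 = 1
w4 = w3 XOR w2 = 1 XOR 1 = 0
w5 = w2 NOR w4 = 1 NOR 0 = 0
w6 = w5 NOR w3 = 0 NOR 1 = 0
w7 = w3 AND w6 = 1 AND 0 = 0
w8 = w4 OR w6 = 0 OR 0 = 0
w9 = w7 AND e AND w3 = 0 AND 0 AND 1 = 0
w11 = w9 NOR w6 = 0 NOR 0 = 1
w13 = w11 OR w9 = 1 OR 0 = 1
w14 = w13 OR e = 1 OR 0 = 1

w1 = 0  w8 = 0  w14 = 1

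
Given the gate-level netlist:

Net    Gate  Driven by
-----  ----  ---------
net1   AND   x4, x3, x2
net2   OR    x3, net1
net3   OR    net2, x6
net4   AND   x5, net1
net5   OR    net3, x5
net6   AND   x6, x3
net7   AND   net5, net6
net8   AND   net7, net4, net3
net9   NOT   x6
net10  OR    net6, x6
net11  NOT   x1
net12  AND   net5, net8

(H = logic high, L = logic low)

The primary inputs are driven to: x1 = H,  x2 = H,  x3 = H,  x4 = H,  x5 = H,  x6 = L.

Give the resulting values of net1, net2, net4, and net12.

net1 = H, net2 = H, net4 = H, net12 = L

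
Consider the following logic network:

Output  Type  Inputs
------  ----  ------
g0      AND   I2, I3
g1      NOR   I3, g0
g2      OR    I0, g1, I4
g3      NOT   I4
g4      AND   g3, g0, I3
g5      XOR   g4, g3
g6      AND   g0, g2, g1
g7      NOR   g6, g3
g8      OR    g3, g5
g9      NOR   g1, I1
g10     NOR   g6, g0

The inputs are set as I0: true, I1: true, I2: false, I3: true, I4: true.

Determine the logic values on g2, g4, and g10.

g0 = I2 AND I3 = false AND true = false
g1 = I3 NOR g0 = true NOR false = false
g2 = I0 OR g1 OR I4 = true OR false OR true = true
g3 = NOT I4 = NOT true = false
g4 = g3 AND g0 AND I3 = false AND false AND true = false
g6 = g0 AND g2 AND g1 = false AND true AND false = false
g10 = g6 NOR g0 = false NOR false = true

g2 = true  g4 = false  g10 = true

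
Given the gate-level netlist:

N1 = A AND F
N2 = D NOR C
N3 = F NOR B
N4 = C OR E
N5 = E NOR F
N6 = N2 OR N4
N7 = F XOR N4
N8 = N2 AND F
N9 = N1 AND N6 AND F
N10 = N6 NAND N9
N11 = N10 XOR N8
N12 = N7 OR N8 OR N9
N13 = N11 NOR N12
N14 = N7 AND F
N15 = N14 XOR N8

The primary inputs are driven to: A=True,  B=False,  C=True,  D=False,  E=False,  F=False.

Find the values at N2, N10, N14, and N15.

N2 = False; N10 = True; N14 = False; N15 = False

N1 = A AND F = True AND False = False
N2 = D NOR C = False NOR True = False
N4 = C OR E = True OR False = True
N6 = N2 OR N4 = False OR True = True
N7 = F XOR N4 = False XOR True = True
N8 = N2 AND F = False AND False = False
N9 = N1 AND N6 AND F = False AND True AND False = False
N10 = N6 NAND N9 = True NAND False = True
N14 = N7 AND F = True AND False = False
N15 = N14 XOR N8 = False XOR False = False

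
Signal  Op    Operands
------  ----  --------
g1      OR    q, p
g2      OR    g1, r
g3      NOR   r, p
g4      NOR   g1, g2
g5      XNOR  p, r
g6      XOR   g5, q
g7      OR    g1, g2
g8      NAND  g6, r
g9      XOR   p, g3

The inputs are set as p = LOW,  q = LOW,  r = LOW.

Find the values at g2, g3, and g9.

g2 = LOW, g3 = HIGH, g9 = HIGH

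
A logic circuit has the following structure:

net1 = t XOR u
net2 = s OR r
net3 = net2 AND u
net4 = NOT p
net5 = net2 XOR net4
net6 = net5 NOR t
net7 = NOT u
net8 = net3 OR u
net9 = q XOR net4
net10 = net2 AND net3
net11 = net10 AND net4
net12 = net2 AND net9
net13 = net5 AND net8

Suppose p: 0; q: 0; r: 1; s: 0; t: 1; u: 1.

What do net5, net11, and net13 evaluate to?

net5 = 0; net11 = 1; net13 = 0

net2 = s OR r = 0 OR 1 = 1
net3 = net2 AND u = 1 AND 1 = 1
net4 = NOT p = NOT 0 = 1
net5 = net2 XOR net4 = 1 XOR 1 = 0
net8 = net3 OR u = 1 OR 1 = 1
net10 = net2 AND net3 = 1 AND 1 = 1
net11 = net10 AND net4 = 1 AND 1 = 1
net13 = net5 AND net8 = 0 AND 1 = 0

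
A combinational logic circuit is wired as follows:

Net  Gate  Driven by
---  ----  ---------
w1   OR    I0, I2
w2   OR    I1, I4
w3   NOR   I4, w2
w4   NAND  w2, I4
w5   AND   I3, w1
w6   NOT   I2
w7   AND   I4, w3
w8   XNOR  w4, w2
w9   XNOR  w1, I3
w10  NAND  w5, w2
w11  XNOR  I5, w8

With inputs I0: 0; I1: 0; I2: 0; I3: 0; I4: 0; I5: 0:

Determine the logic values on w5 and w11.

w1 = I0 OR I2 = 0 OR 0 = 0
w2 = I1 OR I4 = 0 OR 0 = 0
w4 = w2 NAND I4 = 0 NAND 0 = 1
w5 = I3 AND w1 = 0 AND 0 = 0
w8 = w4 XNOR w2 = 1 XNOR 0 = 0
w11 = I5 XNOR w8 = 0 XNOR 0 = 1

w5 = 0, w11 = 1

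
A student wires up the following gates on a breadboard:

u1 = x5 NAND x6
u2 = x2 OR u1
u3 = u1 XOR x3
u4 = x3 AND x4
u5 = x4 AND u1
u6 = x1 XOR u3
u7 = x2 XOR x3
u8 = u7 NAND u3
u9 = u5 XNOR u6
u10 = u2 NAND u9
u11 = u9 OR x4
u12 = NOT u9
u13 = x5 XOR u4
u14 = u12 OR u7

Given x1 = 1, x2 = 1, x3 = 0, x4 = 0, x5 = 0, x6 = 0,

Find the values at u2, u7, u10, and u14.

u2 = 1, u7 = 1, u10 = 0, u14 = 1

u1 = x5 NAND x6 = 0 NAND 0 = 1
u2 = x2 OR u1 = 1 OR 1 = 1
u3 = u1 XOR x3 = 1 XOR 0 = 1
u5 = x4 AND u1 = 0 AND 1 = 0
u6 = x1 XOR u3 = 1 XOR 1 = 0
u7 = x2 XOR x3 = 1 XOR 0 = 1
u9 = u5 XNOR u6 = 0 XNOR 0 = 1
u10 = u2 NAND u9 = 1 NAND 1 = 0
u12 = NOT u9 = NOT 1 = 0
u14 = u12 OR u7 = 0 OR 1 = 1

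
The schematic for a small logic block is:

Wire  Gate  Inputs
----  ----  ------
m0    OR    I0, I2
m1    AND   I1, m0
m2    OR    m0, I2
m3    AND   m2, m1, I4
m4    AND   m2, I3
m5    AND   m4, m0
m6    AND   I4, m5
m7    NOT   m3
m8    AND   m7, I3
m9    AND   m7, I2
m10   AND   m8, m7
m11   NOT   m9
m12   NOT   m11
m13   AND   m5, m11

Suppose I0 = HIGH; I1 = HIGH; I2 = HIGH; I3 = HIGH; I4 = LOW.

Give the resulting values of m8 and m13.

m8 = HIGH; m13 = LOW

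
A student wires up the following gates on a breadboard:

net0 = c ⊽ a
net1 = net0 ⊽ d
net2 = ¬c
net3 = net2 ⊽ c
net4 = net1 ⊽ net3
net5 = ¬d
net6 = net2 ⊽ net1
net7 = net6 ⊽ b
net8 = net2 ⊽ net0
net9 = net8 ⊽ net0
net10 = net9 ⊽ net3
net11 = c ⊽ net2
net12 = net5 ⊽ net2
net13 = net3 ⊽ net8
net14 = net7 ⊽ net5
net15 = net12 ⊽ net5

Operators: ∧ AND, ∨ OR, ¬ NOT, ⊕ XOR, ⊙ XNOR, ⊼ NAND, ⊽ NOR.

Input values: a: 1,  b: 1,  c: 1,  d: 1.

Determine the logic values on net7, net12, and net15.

net7 = 0, net12 = 1, net15 = 0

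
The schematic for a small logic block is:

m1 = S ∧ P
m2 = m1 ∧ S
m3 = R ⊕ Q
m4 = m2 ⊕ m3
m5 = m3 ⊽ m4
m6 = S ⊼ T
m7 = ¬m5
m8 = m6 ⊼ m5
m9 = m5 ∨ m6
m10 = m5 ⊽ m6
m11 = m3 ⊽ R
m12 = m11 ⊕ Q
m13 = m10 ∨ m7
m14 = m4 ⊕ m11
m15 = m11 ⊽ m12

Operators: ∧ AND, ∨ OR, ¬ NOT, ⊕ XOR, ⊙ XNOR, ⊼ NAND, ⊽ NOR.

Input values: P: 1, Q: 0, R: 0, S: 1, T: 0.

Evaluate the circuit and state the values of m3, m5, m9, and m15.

m1 = S AND P = 1 AND 1 = 1
m2 = m1 AND S = 1 AND 1 = 1
m3 = R XOR Q = 0 XOR 0 = 0
m4 = m2 XOR m3 = 1 XOR 0 = 1
m5 = m3 NOR m4 = 0 NOR 1 = 0
m6 = S NAND T = 1 NAND 0 = 1
m9 = m5 OR m6 = 0 OR 1 = 1
m11 = m3 NOR R = 0 NOR 0 = 1
m12 = m11 XOR Q = 1 XOR 0 = 1
m15 = m11 NOR m12 = 1 NOR 1 = 0

m3 = 0, m5 = 0, m9 = 1, m15 = 0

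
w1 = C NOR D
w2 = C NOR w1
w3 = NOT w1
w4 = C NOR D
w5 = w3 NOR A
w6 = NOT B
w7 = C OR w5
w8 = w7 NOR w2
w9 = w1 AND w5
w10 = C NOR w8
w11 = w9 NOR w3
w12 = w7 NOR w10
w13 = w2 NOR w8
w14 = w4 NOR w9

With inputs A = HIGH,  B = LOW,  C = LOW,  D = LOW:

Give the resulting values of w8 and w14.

w8 = HIGH, w14 = LOW

w1 = C NOR D = LOW NOR LOW = HIGH
w2 = C NOR w1 = LOW NOR HIGH = LOW
w3 = NOT w1 = NOT HIGH = LOW
w4 = C NOR D = LOW NOR LOW = HIGH
w5 = w3 NOR A = LOW NOR HIGH = LOW
w7 = C OR w5 = LOW OR LOW = LOW
w8 = w7 NOR w2 = LOW NOR LOW = HIGH
w9 = w1 AND w5 = HIGH AND LOW = LOW
w14 = w4 NOR w9 = HIGH NOR LOW = LOW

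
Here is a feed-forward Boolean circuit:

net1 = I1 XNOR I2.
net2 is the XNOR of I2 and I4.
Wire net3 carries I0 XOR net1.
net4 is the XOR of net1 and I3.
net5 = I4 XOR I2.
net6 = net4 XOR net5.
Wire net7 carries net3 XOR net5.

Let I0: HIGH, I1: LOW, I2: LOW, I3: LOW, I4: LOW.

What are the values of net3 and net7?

net1 = I1 XNOR I2 = LOW XNOR LOW = HIGH
net3 = I0 XOR net1 = HIGH XOR HIGH = LOW
net5 = I4 XOR I2 = LOW XOR LOW = LOW
net7 = net3 XOR net5 = LOW XOR LOW = LOW

net3 = LOW, net7 = LOW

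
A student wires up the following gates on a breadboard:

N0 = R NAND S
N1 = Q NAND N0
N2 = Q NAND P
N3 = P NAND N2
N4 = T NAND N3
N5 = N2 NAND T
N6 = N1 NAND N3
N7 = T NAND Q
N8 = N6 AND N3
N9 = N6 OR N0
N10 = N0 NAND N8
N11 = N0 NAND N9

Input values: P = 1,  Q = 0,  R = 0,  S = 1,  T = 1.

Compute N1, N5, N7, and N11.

N1 = 1, N5 = 0, N7 = 1, N11 = 0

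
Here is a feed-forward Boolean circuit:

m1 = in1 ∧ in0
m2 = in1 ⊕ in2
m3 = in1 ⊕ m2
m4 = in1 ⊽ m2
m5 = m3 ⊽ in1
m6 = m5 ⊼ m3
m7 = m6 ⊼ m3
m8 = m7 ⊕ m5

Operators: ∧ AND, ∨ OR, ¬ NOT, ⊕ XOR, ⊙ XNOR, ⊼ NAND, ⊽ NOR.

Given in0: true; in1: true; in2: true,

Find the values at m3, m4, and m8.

m3 = true  m4 = false  m8 = false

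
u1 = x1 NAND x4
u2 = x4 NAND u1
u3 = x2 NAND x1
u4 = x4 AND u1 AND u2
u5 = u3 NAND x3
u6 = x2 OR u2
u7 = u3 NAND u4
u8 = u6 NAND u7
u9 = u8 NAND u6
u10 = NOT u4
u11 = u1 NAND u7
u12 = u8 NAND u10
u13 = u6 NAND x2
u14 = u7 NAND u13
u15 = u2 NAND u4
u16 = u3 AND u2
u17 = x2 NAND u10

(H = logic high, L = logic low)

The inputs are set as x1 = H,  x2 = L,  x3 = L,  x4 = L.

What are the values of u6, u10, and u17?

u1 = x1 NAND x4 = H NAND L = H
u2 = x4 NAND u1 = L NAND H = H
u4 = x4 AND u1 AND u2 = L AND H AND H = L
u6 = x2 OR u2 = L OR H = H
u10 = NOT u4 = NOT L = H
u17 = x2 NAND u10 = L NAND H = H

u6 = H; u10 = H; u17 = H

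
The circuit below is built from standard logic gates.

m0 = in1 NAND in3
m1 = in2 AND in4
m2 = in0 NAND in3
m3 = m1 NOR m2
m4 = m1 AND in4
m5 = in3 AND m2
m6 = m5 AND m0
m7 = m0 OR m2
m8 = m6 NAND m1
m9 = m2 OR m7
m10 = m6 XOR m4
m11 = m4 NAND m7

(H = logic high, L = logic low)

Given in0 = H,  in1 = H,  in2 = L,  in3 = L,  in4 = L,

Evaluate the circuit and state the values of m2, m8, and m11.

m2 = H; m8 = H; m11 = H

m0 = in1 NAND in3 = H NAND L = H
m1 = in2 AND in4 = L AND L = L
m2 = in0 NAND in3 = H NAND L = H
m4 = m1 AND in4 = L AND L = L
m5 = in3 AND m2 = L AND H = L
m6 = m5 AND m0 = L AND H = L
m7 = m0 OR m2 = H OR H = H
m8 = m6 NAND m1 = L NAND L = H
m11 = m4 NAND m7 = L NAND H = H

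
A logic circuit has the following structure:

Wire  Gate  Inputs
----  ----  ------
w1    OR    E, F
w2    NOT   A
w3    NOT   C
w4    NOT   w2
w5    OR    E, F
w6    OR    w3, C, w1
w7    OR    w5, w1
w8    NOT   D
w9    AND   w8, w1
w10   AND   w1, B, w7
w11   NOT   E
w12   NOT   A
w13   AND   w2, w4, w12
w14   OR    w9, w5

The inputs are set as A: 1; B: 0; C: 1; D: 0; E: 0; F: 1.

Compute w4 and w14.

w4 = 1, w14 = 1

w1 = E OR F = 0 OR 1 = 1
w2 = NOT A = NOT 1 = 0
w4 = NOT w2 = NOT 0 = 1
w5 = E OR F = 0 OR 1 = 1
w8 = NOT D = NOT 0 = 1
w9 = w8 AND w1 = 1 AND 1 = 1
w14 = w9 OR w5 = 1 OR 1 = 1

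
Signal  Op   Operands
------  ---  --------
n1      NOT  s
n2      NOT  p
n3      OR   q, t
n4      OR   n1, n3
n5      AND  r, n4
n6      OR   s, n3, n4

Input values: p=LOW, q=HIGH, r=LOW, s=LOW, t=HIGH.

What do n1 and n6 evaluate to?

n1 = NOT s = NOT LOW = HIGH
n3 = q OR t = HIGH OR HIGH = HIGH
n4 = n1 OR n3 = HIGH OR HIGH = HIGH
n6 = s OR n3 OR n4 = LOW OR HIGH OR HIGH = HIGH

n1 = HIGH, n6 = HIGH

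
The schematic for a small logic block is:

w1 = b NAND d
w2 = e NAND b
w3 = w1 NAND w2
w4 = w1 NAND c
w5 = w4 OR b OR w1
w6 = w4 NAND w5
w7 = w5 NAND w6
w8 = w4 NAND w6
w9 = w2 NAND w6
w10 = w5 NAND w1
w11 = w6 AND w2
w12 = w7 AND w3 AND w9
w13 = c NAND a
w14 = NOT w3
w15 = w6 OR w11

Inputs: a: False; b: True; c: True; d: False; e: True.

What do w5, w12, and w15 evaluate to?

w5 = True  w12 = False  w15 = True

w1 = b NAND d = True NAND False = True
w2 = e NAND b = True NAND True = False
w3 = w1 NAND w2 = True NAND False = True
w4 = w1 NAND c = True NAND True = False
w5 = w4 OR b OR w1 = False OR True OR True = True
w6 = w4 NAND w5 = False NAND True = True
w7 = w5 NAND w6 = True NAND True = False
w9 = w2 NAND w6 = False NAND True = True
w11 = w6 AND w2 = True AND False = False
w12 = w7 AND w3 AND w9 = False AND True AND True = False
w15 = w6 OR w11 = True OR False = True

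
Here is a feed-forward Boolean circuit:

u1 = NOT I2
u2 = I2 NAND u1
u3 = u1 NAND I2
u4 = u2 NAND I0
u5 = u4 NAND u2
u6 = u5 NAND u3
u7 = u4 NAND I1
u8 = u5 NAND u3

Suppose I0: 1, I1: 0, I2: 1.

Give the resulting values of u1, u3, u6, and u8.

u1 = 0, u3 = 1, u6 = 0, u8 = 0

u1 = NOT I2 = NOT 1 = 0
u2 = I2 NAND u1 = 1 NAND 0 = 1
u3 = u1 NAND I2 = 0 NAND 1 = 1
u4 = u2 NAND I0 = 1 NAND 1 = 0
u5 = u4 NAND u2 = 0 NAND 1 = 1
u6 = u5 NAND u3 = 1 NAND 1 = 0
u8 = u5 NAND u3 = 1 NAND 1 = 0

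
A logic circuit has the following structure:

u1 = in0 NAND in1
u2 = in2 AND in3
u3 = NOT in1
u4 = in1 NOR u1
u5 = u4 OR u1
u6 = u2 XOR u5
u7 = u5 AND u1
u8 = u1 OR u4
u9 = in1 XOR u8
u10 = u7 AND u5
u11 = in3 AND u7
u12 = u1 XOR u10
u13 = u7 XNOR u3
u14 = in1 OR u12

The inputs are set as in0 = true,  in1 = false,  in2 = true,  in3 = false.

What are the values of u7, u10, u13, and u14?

u7 = true, u10 = true, u13 = true, u14 = false

u1 = in0 NAND in1 = true NAND false = true
u3 = NOT in1 = NOT false = true
u4 = in1 NOR u1 = false NOR true = false
u5 = u4 OR u1 = false OR true = true
u7 = u5 AND u1 = true AND true = true
u10 = u7 AND u5 = true AND true = true
u12 = u1 XOR u10 = true XOR true = false
u13 = u7 XNOR u3 = true XNOR true = true
u14 = in1 OR u12 = false OR false = false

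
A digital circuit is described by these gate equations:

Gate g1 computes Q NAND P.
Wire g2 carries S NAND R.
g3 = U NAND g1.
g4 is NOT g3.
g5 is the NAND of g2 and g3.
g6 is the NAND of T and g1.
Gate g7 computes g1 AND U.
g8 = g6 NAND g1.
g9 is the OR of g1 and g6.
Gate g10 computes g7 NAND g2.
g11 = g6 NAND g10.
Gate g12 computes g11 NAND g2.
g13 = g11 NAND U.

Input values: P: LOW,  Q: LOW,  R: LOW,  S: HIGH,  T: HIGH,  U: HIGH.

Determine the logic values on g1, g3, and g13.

g1 = Q NAND P = LOW NAND LOW = HIGH
g2 = S NAND R = HIGH NAND LOW = HIGH
g3 = U NAND g1 = HIGH NAND HIGH = LOW
g6 = T NAND g1 = HIGH NAND HIGH = LOW
g7 = g1 AND U = HIGH AND HIGH = HIGH
g10 = g7 NAND g2 = HIGH NAND HIGH = LOW
g11 = g6 NAND g10 = LOW NAND LOW = HIGH
g13 = g11 NAND U = HIGH NAND HIGH = LOW

g1 = HIGH; g3 = LOW; g13 = LOW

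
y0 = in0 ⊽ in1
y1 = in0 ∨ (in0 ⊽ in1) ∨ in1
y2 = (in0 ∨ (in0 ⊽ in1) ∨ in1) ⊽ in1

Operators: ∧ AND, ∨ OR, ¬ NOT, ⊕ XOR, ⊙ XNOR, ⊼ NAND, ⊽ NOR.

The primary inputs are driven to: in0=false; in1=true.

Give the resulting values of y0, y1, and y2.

y0 = false ⊽ true = false
y1 = false ∨ (false ⊽ true) ∨ true = true
y2 = (false ∨ (false ⊽ true) ∨ true) ⊽ true = false

y0 = false, y1 = true, y2 = false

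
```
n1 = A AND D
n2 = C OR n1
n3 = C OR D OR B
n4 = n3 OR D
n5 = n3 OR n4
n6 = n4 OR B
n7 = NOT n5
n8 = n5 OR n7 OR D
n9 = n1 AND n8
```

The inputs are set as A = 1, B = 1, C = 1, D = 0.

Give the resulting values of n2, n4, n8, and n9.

n1 = A AND D = 1 AND 0 = 0
n2 = C OR n1 = 1 OR 0 = 1
n3 = C OR D OR B = 1 OR 0 OR 1 = 1
n4 = n3 OR D = 1 OR 0 = 1
n5 = n3 OR n4 = 1 OR 1 = 1
n7 = NOT n5 = NOT 1 = 0
n8 = n5 OR n7 OR D = 1 OR 0 OR 0 = 1
n9 = n1 AND n8 = 0 AND 1 = 0

n2 = 1  n4 = 1  n8 = 1  n9 = 0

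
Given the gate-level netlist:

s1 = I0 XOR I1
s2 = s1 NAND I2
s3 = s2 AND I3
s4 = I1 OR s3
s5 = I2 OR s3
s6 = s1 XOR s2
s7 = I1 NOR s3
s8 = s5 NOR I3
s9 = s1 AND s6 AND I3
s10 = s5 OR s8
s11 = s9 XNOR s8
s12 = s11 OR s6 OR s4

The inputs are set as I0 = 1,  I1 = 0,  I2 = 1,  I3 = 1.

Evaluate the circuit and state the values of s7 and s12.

s1 = I0 XOR I1 = 1 XOR 0 = 1
s2 = s1 NAND I2 = 1 NAND 1 = 0
s3 = s2 AND I3 = 0 AND 1 = 0
s4 = I1 OR s3 = 0 OR 0 = 0
s5 = I2 OR s3 = 1 OR 0 = 1
s6 = s1 XOR s2 = 1 XOR 0 = 1
s7 = I1 NOR s3 = 0 NOR 0 = 1
s8 = s5 NOR I3 = 1 NOR 1 = 0
s9 = s1 AND s6 AND I3 = 1 AND 1 AND 1 = 1
s11 = s9 XNOR s8 = 1 XNOR 0 = 0
s12 = s11 OR s6 OR s4 = 0 OR 1 OR 0 = 1

s7 = 1, s12 = 1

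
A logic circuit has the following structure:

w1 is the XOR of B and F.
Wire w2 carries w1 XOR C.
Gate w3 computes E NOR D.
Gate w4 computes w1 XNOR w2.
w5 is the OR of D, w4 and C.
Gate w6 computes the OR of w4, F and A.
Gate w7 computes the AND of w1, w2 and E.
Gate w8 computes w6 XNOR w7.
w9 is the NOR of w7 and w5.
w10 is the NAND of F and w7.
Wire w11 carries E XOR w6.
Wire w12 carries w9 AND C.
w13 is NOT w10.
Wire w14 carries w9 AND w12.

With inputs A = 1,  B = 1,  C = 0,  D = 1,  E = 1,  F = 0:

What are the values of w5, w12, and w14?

w5 = 1  w12 = 0  w14 = 0

w1 = B XOR F = 1 XOR 0 = 1
w2 = w1 XOR C = 1 XOR 0 = 1
w4 = w1 XNOR w2 = 1 XNOR 1 = 1
w5 = D OR w4 OR C = 1 OR 1 OR 0 = 1
w7 = w1 AND w2 AND E = 1 AND 1 AND 1 = 1
w9 = w7 NOR w5 = 1 NOR 1 = 0
w12 = w9 AND C = 0 AND 0 = 0
w14 = w9 AND w12 = 0 AND 0 = 0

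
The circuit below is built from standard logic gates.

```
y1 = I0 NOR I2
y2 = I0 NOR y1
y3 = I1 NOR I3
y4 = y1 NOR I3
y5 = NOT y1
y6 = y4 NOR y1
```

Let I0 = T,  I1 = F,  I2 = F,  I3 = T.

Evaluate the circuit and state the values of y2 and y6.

y1 = I0 NOR I2 = T NOR F = F
y2 = I0 NOR y1 = T NOR F = F
y4 = y1 NOR I3 = F NOR T = F
y6 = y4 NOR y1 = F NOR F = T

y2 = F  y6 = T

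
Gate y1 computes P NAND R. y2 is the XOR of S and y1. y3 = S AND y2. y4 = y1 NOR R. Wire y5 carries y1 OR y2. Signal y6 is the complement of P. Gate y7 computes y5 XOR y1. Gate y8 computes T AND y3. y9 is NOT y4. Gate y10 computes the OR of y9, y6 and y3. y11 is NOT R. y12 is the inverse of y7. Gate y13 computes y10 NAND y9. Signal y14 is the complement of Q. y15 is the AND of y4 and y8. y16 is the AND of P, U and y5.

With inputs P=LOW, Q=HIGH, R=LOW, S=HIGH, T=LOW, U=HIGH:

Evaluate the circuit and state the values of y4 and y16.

y4 = LOW  y16 = LOW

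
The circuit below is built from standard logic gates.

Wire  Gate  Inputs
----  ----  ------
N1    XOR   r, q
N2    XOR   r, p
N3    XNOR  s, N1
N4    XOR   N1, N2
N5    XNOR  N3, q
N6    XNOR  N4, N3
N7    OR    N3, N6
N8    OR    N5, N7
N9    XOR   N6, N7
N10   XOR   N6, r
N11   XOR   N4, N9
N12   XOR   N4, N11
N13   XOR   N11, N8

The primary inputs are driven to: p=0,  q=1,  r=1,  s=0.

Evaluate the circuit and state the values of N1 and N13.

N1 = 0; N13 = 0

N1 = r XOR q = 1 XOR 1 = 0
N2 = r XOR p = 1 XOR 0 = 1
N3 = s XNOR N1 = 0 XNOR 0 = 1
N4 = N1 XOR N2 = 0 XOR 1 = 1
N5 = N3 XNOR q = 1 XNOR 1 = 1
N6 = N4 XNOR N3 = 1 XNOR 1 = 1
N7 = N3 OR N6 = 1 OR 1 = 1
N8 = N5 OR N7 = 1 OR 1 = 1
N9 = N6 XOR N7 = 1 XOR 1 = 0
N11 = N4 XOR N9 = 1 XOR 0 = 1
N13 = N11 XOR N8 = 1 XOR 1 = 0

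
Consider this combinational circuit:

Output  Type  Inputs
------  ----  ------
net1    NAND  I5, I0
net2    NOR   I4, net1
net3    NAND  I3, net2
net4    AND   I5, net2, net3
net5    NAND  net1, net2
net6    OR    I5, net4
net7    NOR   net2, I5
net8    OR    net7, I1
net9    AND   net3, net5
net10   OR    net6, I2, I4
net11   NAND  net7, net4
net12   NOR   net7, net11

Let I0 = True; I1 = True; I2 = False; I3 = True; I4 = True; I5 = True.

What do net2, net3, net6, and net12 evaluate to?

net2 = False, net3 = True, net6 = True, net12 = False

net1 = I5 NAND I0 = True NAND True = False
net2 = I4 NOR net1 = True NOR False = False
net3 = I3 NAND net2 = True NAND False = True
net4 = I5 AND net2 AND net3 = True AND False AND True = False
net6 = I5 OR net4 = True OR False = True
net7 = net2 NOR I5 = False NOR True = False
net11 = net7 NAND net4 = False NAND False = True
net12 = net7 NOR net11 = False NOR True = False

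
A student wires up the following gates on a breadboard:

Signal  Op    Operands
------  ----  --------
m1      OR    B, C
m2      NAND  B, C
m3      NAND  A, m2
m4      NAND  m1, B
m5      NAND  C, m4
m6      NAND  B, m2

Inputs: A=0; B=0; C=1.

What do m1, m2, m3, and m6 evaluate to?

m1 = 1, m2 = 1, m3 = 1, m6 = 1

m1 = B OR C = 0 OR 1 = 1
m2 = B NAND C = 0 NAND 1 = 1
m3 = A NAND m2 = 0 NAND 1 = 1
m6 = B NAND m2 = 0 NAND 1 = 1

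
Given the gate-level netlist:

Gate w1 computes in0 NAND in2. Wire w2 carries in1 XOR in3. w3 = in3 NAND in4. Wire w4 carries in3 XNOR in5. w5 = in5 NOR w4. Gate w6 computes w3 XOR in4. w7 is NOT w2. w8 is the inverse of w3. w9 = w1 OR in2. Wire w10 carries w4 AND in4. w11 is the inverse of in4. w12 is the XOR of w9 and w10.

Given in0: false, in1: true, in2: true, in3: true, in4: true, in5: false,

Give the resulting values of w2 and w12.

w1 = in0 NAND in2 = false NAND true = true
w2 = in1 XOR in3 = true XOR true = false
w4 = in3 XNOR in5 = true XNOR false = false
w9 = w1 OR in2 = true OR true = true
w10 = w4 AND in4 = false AND true = false
w12 = w9 XOR w10 = true XOR false = true

w2 = false; w12 = true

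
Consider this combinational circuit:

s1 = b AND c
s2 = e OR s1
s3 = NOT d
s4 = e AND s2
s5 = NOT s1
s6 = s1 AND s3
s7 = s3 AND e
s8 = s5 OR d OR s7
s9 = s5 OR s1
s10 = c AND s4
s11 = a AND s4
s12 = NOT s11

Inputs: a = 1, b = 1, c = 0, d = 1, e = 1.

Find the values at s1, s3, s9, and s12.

s1 = 0, s3 = 0, s9 = 1, s12 = 0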